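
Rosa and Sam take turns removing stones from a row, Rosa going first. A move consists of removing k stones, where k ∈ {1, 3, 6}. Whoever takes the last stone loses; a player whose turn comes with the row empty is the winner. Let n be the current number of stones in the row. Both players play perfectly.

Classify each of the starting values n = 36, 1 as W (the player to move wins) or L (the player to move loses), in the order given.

Positions with no move are W. A position that does have a move is losing for the player to move precisely when every available move leads to a winning position for the opponent. Fill in the labels:
n=0: no move; the opponent has just taken the last stone and therefore loses → W
n=1: L (sole option 0(W) is W)
n=2: W (go to 1, an L position)
n=3: L (options 2(W), 0(W) are all W)
n=4: W (go to 3, an L position)
n=5: L (options 4(W), 2(W) are all W)
n=6: W (go to 5, an L position)
n=7: W (go to 1, an L position)
n=8: W (go to 5, an L position)
n=9: W (go to 3, an L position)
n=10: L (options 9(W), 7(W), 4(W) are all W)
n=11: W (go to 10, an L position)
n=12: L (options 11(W), 9(W), 6(W) are all W)
n=13: W (go to 12, an L position)
n=14: L (options 13(W), 11(W), 8(W) are all W)
n=15: W (go to 14, an L position)
n=16: W (go to 10, an L position)
n=17: W (go to 14, an L position)
n=18: W (go to 12, an L position)
n=19: L (options 18(W), 16(W), 13(W) are all W)
n=20: W (go to 19, an L position)
n=21: L (options 20(W), 18(W), 15(W) are all W)
n=22: W (go to 21, an L position)
n=23: L (options 22(W), 20(W), 17(W) are all W)
n=24: W (go to 23, an L position)
n=25: W (go to 19, an L position)
n=26: W (go to 23, an L position)
n=27: W (go to 21, an L position)
n=28: L (options 27(W), 25(W), 22(W) are all W)
n=29: W (go to 28, an L position)
n=30: L (options 29(W), 27(W), 24(W) are all W)
n=31: W (go to 30, an L position)
n=32: L (options 31(W), 29(W), 26(W) are all W)
n=33: W (go to 32, an L position)
n=34: W (go to 28, an L position)
n=35: W (go to 32, an L position)
n=36: W (go to 30, an L position)

36: W, 1: L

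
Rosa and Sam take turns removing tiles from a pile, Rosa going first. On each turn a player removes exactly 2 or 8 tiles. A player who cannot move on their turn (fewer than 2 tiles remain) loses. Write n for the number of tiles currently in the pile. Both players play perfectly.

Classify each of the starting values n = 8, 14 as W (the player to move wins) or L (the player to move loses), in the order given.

8: W, 14: L

Use the standard recursion: the mover loses at a terminal position; elsewhere, the mover wins exactly when some move hands the opponent an L position.
n=0: no move → L
n=1: no move → L
n=2: can move to 0, which is L ⇒ W
n=3: can move to 1, which is L ⇒ W
n=4: the only move is to 2(W), a W ⇒ L
n=5: the only move is to 3(W), a W ⇒ L
n=6: can move to 4, which is L ⇒ W
n=7: can move to 5, which is L ⇒ W
n=8: can move to 0, which is L ⇒ W
n=9: can move to 1, which is L ⇒ W
n=10: moves to 8(W), 2(W); every one is W ⇒ L
n=11: moves to 9(W), 3(W); every one is W ⇒ L
n=12: can move to 10, which is L ⇒ W
n=13: can move to 11, which is L ⇒ W
n=14: moves to 12(W), 6(W); every one is W ⇒ L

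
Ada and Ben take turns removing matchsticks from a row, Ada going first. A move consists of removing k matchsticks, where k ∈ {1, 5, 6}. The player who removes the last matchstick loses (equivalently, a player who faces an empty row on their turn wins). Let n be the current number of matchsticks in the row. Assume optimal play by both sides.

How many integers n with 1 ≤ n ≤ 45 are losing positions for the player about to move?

13

Positions with no move are W. A position that does have a move is losing for the player to move precisely when every available move leads to a winning position for the opponent. Fill in the labels:
n=0: no move; the opponent has just taken the last matchstick and therefore loses → W
n=1: the only move is to 0(W), a W ⇒ L
n=2: can move to 1, which is L ⇒ W
n=3: the only move is to 2(W), a W ⇒ L
n=4: can move to 3, which is L ⇒ W
n=5: moves to 4(W), 0(W); every one is W ⇒ L
n=6: can move to 5, which is L ⇒ W
n=7: can move to 1, which is L ⇒ W
n=8: can move to 3, which is L ⇒ W
n=9: can move to 3, which is L ⇒ W
n=10: can move to 5, which is L ⇒ W
n=11: can move to 5, which is L ⇒ W
n=12: moves to 11(W), 7(W), 6(W); every one is W ⇒ L
n=13: can move to 12, which is L ⇒ W
n=14: moves to 13(W), 9(W), 8(W); every one is W ⇒ L
n=15: can move to 14, which is L ⇒ W
n=16: moves to 15(W), 11(W), 10(W); every one is W ⇒ L
n=17: can move to 16, which is L ⇒ W
n=18: can move to 12, which is L ⇒ W
n=19: can move to 14, which is L ⇒ W
n=20: can move to 14, which is L ⇒ W
n=21: can move to 16, which is L ⇒ W
n=22: can move to 16, which is L ⇒ W
n=23: moves to 22(W), 18(W), 17(W); every one is W ⇒ L
n=24: can move to 23, which is L ⇒ W
n=25: moves to 24(W), 20(W), 19(W); every one is W ⇒ L
n=26: can move to 25, which is L ⇒ W
n=27: moves to 26(W), 22(W), 21(W); every one is W ⇒ L
n=28: can move to 27, which is L ⇒ W
n=29: can move to 23, which is L ⇒ W
n=30: can move to 25, which is L ⇒ W
n=31: can move to 25, which is L ⇒ W
n=32: can move to 27, which is L ⇒ W
n=33: can move to 27, which is L ⇒ W
n=34: moves to 33(W), 29(W), 28(W); every one is W ⇒ L
n=35: can move to 34, which is L ⇒ W
n=36: moves to 35(W), 31(W), 30(W); every one is W ⇒ L
n=37: can move to 36, which is L ⇒ W
n=38: moves to 37(W), 33(W), 32(W); every one is W ⇒ L
n=39: can move to 38, which is L ⇒ W
n=40: can move to 34, which is L ⇒ W
n=41: can move to 36, which is L ⇒ W
n=42: can move to 36, which is L ⇒ W
n=43: can move to 38, which is L ⇒ W
n=44: can move to 38, which is L ⇒ W
n=45: moves to 44(W), 40(W), 39(W); every one is W ⇒ L
L entries with 1 ≤ n ≤ 45 (the range starts at n=1): n = 1, 3, 5, 12, 14, 16, 23, 25, 27, 34, 36, 38, 45; that makes 13.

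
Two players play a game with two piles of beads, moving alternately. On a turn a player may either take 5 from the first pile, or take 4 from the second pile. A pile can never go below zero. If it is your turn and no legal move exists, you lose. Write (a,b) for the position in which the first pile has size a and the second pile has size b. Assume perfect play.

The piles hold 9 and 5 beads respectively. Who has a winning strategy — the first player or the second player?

Label each position W (a win for the player to move) or L (a loss). A position with no legal move is L; any other position is W exactly when some move reaches an L, and L when every move reaches a W.
No move ever increases a pile, so every position that can arise here has a ≤ 9 and b ≤ 5; it is enough to label the cells with 0 ≤ a ≤ 9 and 0 ≤ b ≤ 5.
Every move lowers a or b (never raises either), so fill the grid row by row in increasing a, and left to right within a row: each cell's successors are then already labelled.
      b=0  b=1  b=2  b=3  b=4  b=5
a=0:    L    L    L    L    W    W
a=1:    L    L    L    L    W    W
a=2:    L    L    L    L    W    W
a=3:    L    L    L    L    W    W
a=4:    L    L    L    L    W    W
a=5:    W    W    W    W    L    L
a=6:    W    W    W    W    L    L
a=7:    W    W    W    W    L    L
a=8:    W    W    W    W    L    L
a=9:    W    W    W    W    L    L
Cells with no legal move (terminal, hence L): (0,0), (0,1), (0,2), (0,3), (1,0), (1,1), (1,2), (1,3), (2,0), (2,1), (2,2), (2,3), (3,0), (3,1), (3,2), (3,3), (4,0), (4,1), (4,2), (4,3).
The remaining L cells, each justified by listing all of its moves:
(5,4): L (options (0,4)(W), (5,0)(W) are all W)
(5,5): L (options (0,5)(W), (5,1)(W) are all W)
(6,4): L (options (1,4)(W), (6,0)(W) are all W)
(6,5): L (options (1,5)(W), (6,1)(W) are all W)
(7,4): L (options (2,4)(W), (7,0)(W) are all W)
(7,5): L (options (2,5)(W), (7,1)(W) are all W)
(8,4): L (options (3,4)(W), (8,0)(W) are all W)
(8,5): L (options (3,5)(W), (8,1)(W) are all W)
(9,4): L (options (4,4)(W), (9,0)(W) are all W)
(9,5): L (options (4,5)(W), (9,1)(W) are all W)
Every other cell has at least one move into one of the L cells above, so it is W.
Every move from (9,5) reaches a W position, so the mover loses.

The second player wins.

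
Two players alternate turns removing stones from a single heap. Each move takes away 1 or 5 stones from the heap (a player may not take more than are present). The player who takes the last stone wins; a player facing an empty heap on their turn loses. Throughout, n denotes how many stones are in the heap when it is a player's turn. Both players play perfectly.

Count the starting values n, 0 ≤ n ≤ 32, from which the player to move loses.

17

Build the W/L table. Terminal = L. A non-terminal position is W if it has a move to some L; otherwise it is L.
n=0: no move → L
n=1: →0(L), so W
n=2: →1(W) only, which is W, so L
n=3: →2(L), so W
n=4: →3(W) only, which is W, so L
n=5: →4(L), so W
n=6: →5(W), 1(W) — all W, so L
n=7: →6(L), so W
n=8: →7(W), 3(W) — all W, so L
n=9: →8(L), so W
n=10: →9(W), 5(W) — all W, so L
n=11: →10(L), so W
n=12: →11(W), 7(W) — all W, so L
n=13: →12(L), so W
n=14: →13(W), 9(W) — all W, so L
n=15: →14(L), so W
n=16: →15(W), 11(W) — all W, so L
n=17: →16(L), so W
n=18: →17(W), 13(W) — all W, so L
n=19: →18(L), so W
n=20: →19(W), 15(W) — all W, so L
n=21: →20(L), so W
n=22: →21(W), 17(W) — all W, so L
n=23: →22(L), so W
n=24: →23(W), 19(W) — all W, so L
n=25: →24(L), so W
n=26: →25(W), 21(W) — all W, so L
n=27: →26(L), so W
n=28: →27(W), 23(W) — all W, so L
n=29: →28(L), so W
n=30: →29(W), 25(W) — all W, so L
n=31: →30(L), so W
n=32: →31(W), 27(W) — all W, so L
L entries with 0 ≤ n ≤ 32: n = 0, 2, 4, 6, 8, 10, 12, 14, 16, 18, 20, 22, 24, 26, 28, 30, 32; that makes 17.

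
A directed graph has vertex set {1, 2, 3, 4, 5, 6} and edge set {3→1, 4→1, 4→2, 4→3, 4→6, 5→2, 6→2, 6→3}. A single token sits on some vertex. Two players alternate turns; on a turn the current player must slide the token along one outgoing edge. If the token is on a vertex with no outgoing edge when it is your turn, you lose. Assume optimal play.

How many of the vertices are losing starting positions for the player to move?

2

Positions with no move are L. A position that does have a move is losing for the player to move precisely when every available move leads to a winning position for the opponent. Fill in the labels:
Every edge goes from a vertex to one that appears earlier in the order 2, 1, 5, 3, 6, 4, so processing vertices in that order labels each vertex after all of its successors.
2: no outgoing edge → L
1: no outgoing edge → L
5: W (go to 2, an L position)
3: W (go to 1, an L position)
6: W (go to 2, an L position)
4: W (go to 1, an L position)
The L vertices are 1, 2; that is 2 in all.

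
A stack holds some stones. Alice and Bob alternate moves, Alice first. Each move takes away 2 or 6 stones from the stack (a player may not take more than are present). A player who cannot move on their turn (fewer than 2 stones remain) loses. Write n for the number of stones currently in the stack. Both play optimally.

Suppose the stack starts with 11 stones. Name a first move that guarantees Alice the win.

Build the W/L table. Terminal = L. A non-terminal position is W if it has a move to some L; otherwise it is L.
n=0: no move → L
n=1: no move → L
n=2: W (go to 0, an L position)
n=3: W (go to 1, an L position)
n=4: L (sole option 2(W) is W)
n=5: L (sole option 3(W) is W)
n=6: W (go to 4, an L position)
n=7: W (go to 5, an L position)
n=8: L (options 6(W), 2(W) are all W)
n=9: L (options 7(W), 3(W) are all W)
n=10: W (go to 8, an L position)
n=11: W (go to 9, an L position)
From 11, the L positions reachable in one move are: 9, 5. Any move reaching one of these is winning.

Remove 2, leaving 9.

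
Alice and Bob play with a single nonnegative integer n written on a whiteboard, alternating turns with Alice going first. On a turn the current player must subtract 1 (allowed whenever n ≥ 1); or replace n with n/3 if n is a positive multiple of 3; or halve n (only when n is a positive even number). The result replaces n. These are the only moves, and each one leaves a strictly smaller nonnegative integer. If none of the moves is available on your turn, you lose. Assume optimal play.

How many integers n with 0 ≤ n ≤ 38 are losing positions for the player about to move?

15

Positions with no move are L. A position that does have a move is losing for the player to move precisely when every available move leads to a winning position for the opponent. Fill in the labels:
n=0: no move → L
n=1: reaches L-position 0 → W
n=2: only reaches 1(W), which is W → L
n=3: reaches L-position 2 → W
n=4: reaches L-position 2 → W
n=5: only reaches 4(W), which is W → L
n=6: reaches L-position 2 → W
n=7: only reaches 6(W), which is W → L
n=8: reaches L-position 7 → W
n=9: only reaches 3(W), 8(W), all W → L
n=10: reaches L-position 5 → W
n=11: only reaches 10(W), which is W → L
n=12: reaches L-position 11 → W
n=13: only reaches 12(W), which is W → L
n=14: reaches L-position 7 → W
n=15: reaches L-position 5 → W
n=16: only reaches 8(W), 15(W), all W → L
n=17: reaches L-position 16 → W
n=18: reaches L-position 9 → W
n=19: only reaches 18(W), which is W → L
n=20: reaches L-position 19 → W
n=21: reaches L-position 7 → W
n=22: reaches L-position 11 → W
n=23: only reaches 22(W), which is W → L
n=24: reaches L-position 23 → W
n=25: only reaches 24(W), which is W → L
n=26: reaches L-position 13 → W
n=27: reaches L-position 9 → W
n=28: only reaches 14(W), 27(W), all W → L
n=29: reaches L-position 28 → W
n=30: only reaches 10(W), 15(W), 29(W), all W → L
n=31: reaches L-position 30 → W
n=32: reaches L-position 16 → W
n=33: reaches L-position 11 → W
n=34: only reaches 17(W), 33(W), all W → L
n=35: reaches L-position 34 → W
n=36: only reaches 12(W), 18(W), 35(W), all W → L
n=37: reaches L-position 36 → W
n=38: reaches L-position 19 → W
L entries with 0 ≤ n ≤ 38: n = 0, 2, 5, 7, 9, 11, 13, 16, 19, 23, 25, 28, 30, 34, 36; that makes 15.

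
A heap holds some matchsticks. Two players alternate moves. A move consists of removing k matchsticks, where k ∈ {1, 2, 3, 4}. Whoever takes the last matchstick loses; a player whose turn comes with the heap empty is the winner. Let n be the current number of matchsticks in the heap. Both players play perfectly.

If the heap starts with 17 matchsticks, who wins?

Positions with no move are W. A position that does have a move is losing for the player to move precisely when every available move leads to a winning position for the opponent. Fill in the labels:
n=0: no move; the opponent has just taken the last matchstick and therefore loses → W
n=1: L (sole option 0(W) is W)
n=2: W (go to 1, an L position)
n=3: W (go to 1, an L position)
n=4: W (go to 1, an L position)
n=5: W (go to 1, an L position)
n=6: L (options 5(W), 4(W), 3(W), 2(W) are all W)
n=7: W (go to 6, an L position)
n=8: W (go to 6, an L position)
n=9: W (go to 6, an L position)
n=10: W (go to 6, an L position)
n=11: L (options 10(W), 9(W), 8(W), 7(W) are all W)
n=12: W (go to 11, an L position)
n=13: W (go to 11, an L position)
n=14: W (go to 11, an L position)
n=15: W (go to 11, an L position)
n=16: L (options 15(W), 14(W), 13(W), 12(W) are all W)
n=17: W (go to 16, an L position)
From 17 the player to move can remove 1, leaving 16, reaching an L position.

The first player wins.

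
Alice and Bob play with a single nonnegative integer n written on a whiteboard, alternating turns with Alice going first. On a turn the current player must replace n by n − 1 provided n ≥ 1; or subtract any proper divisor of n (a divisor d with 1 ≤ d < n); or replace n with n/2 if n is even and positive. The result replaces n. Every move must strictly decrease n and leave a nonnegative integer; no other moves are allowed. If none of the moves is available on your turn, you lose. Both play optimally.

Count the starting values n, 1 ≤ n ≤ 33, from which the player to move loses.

16

Classify positions by backward induction: terminal positions (no move available) are L. From any other position, the mover wins iff some move reaches an L.
n=0: no move → L
n=1: can move to 0, which is L ⇒ W
n=2: the only move is to 1(W), a W ⇒ L
n=3: can move to 2, which is L ⇒ W
n=4: can move to 2, which is L ⇒ W
n=5: the only move is to 4(W), a W ⇒ L
n=6: can move to 5, which is L ⇒ W
n=7: the only move is to 6(W), a W ⇒ L
n=8: can move to 7, which is L ⇒ W
n=9: moves to 6(W), 8(W); every one is W ⇒ L
n=10: can move to 5, which is L ⇒ W
n=11: the only move is to 10(W), a W ⇒ L
n=12: can move to 9, which is L ⇒ W
n=13: the only move is to 12(W), a W ⇒ L
n=14: can move to 7, which is L ⇒ W
n=15: moves to 10(W), 12(W), 14(W); every one is W ⇒ L
n=16: can move to 15, which is L ⇒ W
n=17: the only move is to 16(W), a W ⇒ L
n=18: can move to 9, which is L ⇒ W
n=19: the only move is to 18(W), a W ⇒ L
n=20: can move to 15, which is L ⇒ W
n=21: moves to 14(W), 18(W), 20(W); every one is W ⇒ L
n=22: can move to 11, which is L ⇒ W
n=23: the only move is to 22(W), a W ⇒ L
n=24: can move to 21, which is L ⇒ W
n=25: moves to 20(W), 24(W); every one is W ⇒ L
n=26: can move to 13, which is L ⇒ W
n=27: moves to 18(W), 24(W), 26(W); every one is W ⇒ L
n=28: can move to 21, which is L ⇒ W
n=29: the only move is to 28(W), a W ⇒ L
n=30: can move to 15, which is L ⇒ W
n=31: the only move is to 30(W), a W ⇒ L
n=32: can move to 31, which is L ⇒ W
n=33: moves to 22(W), 30(W), 32(W); every one is W ⇒ L
L entries with 1 ≤ n ≤ 33 (n=0 is outside the asked range and is not counted): n = 2, 5, 7, 9, 11, 13, 15, 17, 19, 21, 23, 25, 27, 29, 31, 33; that makes 16.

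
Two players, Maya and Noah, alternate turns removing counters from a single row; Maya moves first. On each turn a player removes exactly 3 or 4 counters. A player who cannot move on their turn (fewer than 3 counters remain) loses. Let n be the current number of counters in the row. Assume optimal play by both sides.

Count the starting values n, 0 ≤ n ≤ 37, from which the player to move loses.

18

Compute win/loss labels from the base case upward. A position with no move is L. Any other position is W if it can reach an L in one move, else L.
n=0: no move → L
n=1: no move → L
n=2: no move → L
n=3: →0(L), so W
n=4: →1(L), so W
n=5: →2(L), so W
n=6: →2(L), so W
n=7: →4(W), 3(W) — all W, so L
n=8: →5(W), 4(W) — all W, so L
n=9: →6(W), 5(W) — all W, so L
n=10: →7(L), so W
n=11: →8(L), so W
n=12: →9(L), so W
n=13: →9(L), so W
n=14: →11(W), 10(W) — all W, so L
n=15: →12(W), 11(W) — all W, so L
n=16: →13(W), 12(W) — all W, so L
n=17: →14(L), so W
n=18: →15(L), so W
n=19: →16(L), so W
n=20: →16(L), so W
n=21: →18(W), 17(W) — all W, so L
n=22: →19(W), 18(W) — all W, so L
n=23: →20(W), 19(W) — all W, so L
n=24: →21(L), so W
n=25: →22(L), so W
n=26: →23(L), so W
n=27: →23(L), so W
n=28: →25(W), 24(W) — all W, so L
n=29: →26(W), 25(W) — all W, so L
n=30: →27(W), 26(W) — all W, so L
n=31: →28(L), so W
n=32: →29(L), so W
n=33: →30(L), so W
n=34: →30(L), so W
n=35: →32(W), 31(W) — all W, so L
n=36: →33(W), 32(W) — all W, so L
n=37: →34(W), 33(W) — all W, so L
L entries with 0 ≤ n ≤ 37: n = 0, 1, 2, 7, 8, 9, 14, 15, 16, 21, 22, 23, 28, 29, 30, 35, 36, 37; that makes 18.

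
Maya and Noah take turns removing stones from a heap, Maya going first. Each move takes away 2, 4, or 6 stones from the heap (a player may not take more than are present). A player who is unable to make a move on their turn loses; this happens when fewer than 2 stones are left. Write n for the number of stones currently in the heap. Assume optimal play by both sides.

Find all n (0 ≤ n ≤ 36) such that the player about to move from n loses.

Classify positions by backward induction: terminal positions (no move available) are L. From any other position, the mover wins iff some move reaches an L.
n=0: no move → L
n=1: no move → L
n=2: reaches L-position 0 → W
n=3: reaches L-position 1 → W
n=4: reaches L-position 0 → W
n=5: reaches L-position 1 → W
n=6: reaches L-position 0 → W
n=7: reaches L-position 1 → W
n=8: only reaches 6(W), 4(W), 2(W), all W → L
n=9: only reaches 7(W), 5(W), 3(W), all W → L
n=10: reaches L-position 8 → W
n=11: reaches L-position 9 → W
n=12: reaches L-position 8 → W
n=13: reaches L-position 9 → W
n=14: reaches L-position 8 → W
n=15: reaches L-position 9 → W
n=16: only reaches 14(W), 12(W), 10(W), all W → L
n=17: only reaches 15(W), 13(W), 11(W), all W → L
n=18: reaches L-position 16 → W
n=19: reaches L-position 17 → W
n=20: reaches L-position 16 → W
n=21: reaches L-position 17 → W
n=22: reaches L-position 16 → W
n=23: reaches L-position 17 → W
n=24: only reaches 22(W), 20(W), 18(W), all W → L
n=25: only reaches 23(W), 21(W), 19(W), all W → L
n=26: reaches L-position 24 → W
n=27: reaches L-position 25 → W
n=28: reaches L-position 24 → W
n=29: reaches L-position 25 → W
n=30: reaches L-position 24 → W
n=31: reaches L-position 25 → W
n=32: only reaches 30(W), 28(W), 26(W), all W → L
n=33: only reaches 31(W), 29(W), 27(W), all W → L
n=34: reaches L-position 32 → W
n=35: reaches L-position 33 → W
n=36: reaches L-position 32 → W
Reading off the rows marked L gives the requested list; there are 10 such values of n.

0, 1, 8, 9, 16, 17, 24, 25, 32, 33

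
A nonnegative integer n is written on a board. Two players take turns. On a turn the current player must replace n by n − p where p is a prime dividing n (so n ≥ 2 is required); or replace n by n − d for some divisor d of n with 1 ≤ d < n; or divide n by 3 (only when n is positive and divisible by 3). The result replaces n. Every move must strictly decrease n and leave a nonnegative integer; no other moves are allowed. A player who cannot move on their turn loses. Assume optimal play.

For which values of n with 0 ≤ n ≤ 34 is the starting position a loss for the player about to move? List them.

0, 1, 4, 9, 14, 20, 26, 32

Work bottom-up. With no move the player to move loses. Otherwise the position is W if at least one move leads to an L position for the opponent, and L if every move leads to a W.
n=0: no move → L
n=1: no move → L
n=2: reaches L-position 0 → W
n=3: reaches L-position 0 → W
n=4: only reaches 2(W), 3(W), all W → L
n=5: reaches L-position 0 → W
n=6: reaches L-position 4 → W
n=7: reaches L-position 0 → W
n=8: reaches L-position 4 → W
n=9: only reaches 3(W), 6(W), 8(W), all W → L
n=10: reaches L-position 9 → W
n=11: reaches L-position 0 → W
n=12: reaches L-position 4 → W
n=13: reaches L-position 0 → W
n=14: only reaches 7(W), 12(W), 13(W), all W → L
n=15: reaches L-position 14 → W
n=16: reaches L-position 14 → W
n=17: reaches L-position 0 → W
n=18: reaches L-position 9 → W
n=19: reaches L-position 0 → W
n=20: only reaches 10(W), 15(W), 16(W), 18(W), 19(W), all W → L
n=21: reaches L-position 14 → W
n=22: reaches L-position 20 → W
n=23: reaches L-position 0 → W
n=24: reaches L-position 20 → W
n=25: reaches L-position 20 → W
n=26: only reaches 13(W), 24(W), 25(W), all W → L
n=27: reaches L-position 9 → W
n=28: reaches L-position 14 → W
n=29: reaches L-position 0 → W
n=30: reaches L-position 20 → W
n=31: reaches L-position 0 → W
n=32: only reaches 16(W), 24(W), 28(W), 30(W), 31(W), all W → L
n=33: reaches L-position 32 → W
n=34: reaches L-position 32 → W
Reading off the rows marked L gives the requested list; there are 8 such values of n.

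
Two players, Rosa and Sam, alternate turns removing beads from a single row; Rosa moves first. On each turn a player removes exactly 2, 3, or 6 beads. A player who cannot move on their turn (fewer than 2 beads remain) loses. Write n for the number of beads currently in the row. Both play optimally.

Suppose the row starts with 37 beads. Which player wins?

Work bottom-up. With no move the player to move loses. Otherwise the position is W if at least one move leads to an L position for the opponent, and L if every move leads to a W.
n=0: no move → L
n=1: no move → L
n=2: reaches L-position 0 → W
n=3: reaches L-position 1 → W
n=4: reaches L-position 1 → W
n=5: only reaches 3(W), 2(W), all W → L
n=6: reaches L-position 0 → W
n=7: reaches L-position 5 → W
n=8: reaches L-position 5 → W
n=9: only reaches 7(W), 6(W), 3(W), all W → L
n=10: only reaches 8(W), 7(W), 4(W), all W → L
n=11: reaches L-position 9 → W
n=12: reaches L-position 10 → W
n=13: reaches L-position 10 → W
n=14: only reaches 12(W), 11(W), 8(W), all W → L
n=15: reaches L-position 9 → W
n=16: reaches L-position 14 → W
n=17: reaches L-position 14 → W
n=18: only reaches 16(W), 15(W), 12(W), all W → L
n=19: only reaches 17(W), 16(W), 13(W), all W → L
n=20: reaches L-position 18 → W
n=21: reaches L-position 19 → W
n=22: reaches L-position 19 → W
n=23: only reaches 21(W), 20(W), 17(W), all W → L
n=24: reaches L-position 18 → W
n=25: reaches L-position 23 → W
n=26: reaches L-position 23 → W
n=27: only reaches 25(W), 24(W), 21(W), all W → L
n=28: only reaches 26(W), 25(W), 22(W), all W → L
n=29: reaches L-position 27 → W
n=30: reaches L-position 28 → W
n=31: reaches L-position 28 → W
n=32: only reaches 30(W), 29(W), 26(W), all W → L
n=33: reaches L-position 27 → W
n=34: reaches L-position 32 → W
n=35: reaches L-position 32 → W
n=36: only reaches 34(W), 33(W), 30(W), all W → L
n=37: only reaches 35(W), 34(W), 31(W), all W → L
The starting position 37 is L: whatever Rosa does, the opponent receives a W position.

Sam wins.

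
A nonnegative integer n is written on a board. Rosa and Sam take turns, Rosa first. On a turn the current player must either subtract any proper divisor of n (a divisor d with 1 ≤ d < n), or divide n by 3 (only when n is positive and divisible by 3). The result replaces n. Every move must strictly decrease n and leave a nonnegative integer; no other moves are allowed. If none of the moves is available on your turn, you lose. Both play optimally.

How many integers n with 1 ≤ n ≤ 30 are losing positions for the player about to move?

12

Classify positions by backward induction: terminal positions (no move available) are L. From any other position, the mover wins iff some move reaches an L.
n=0: no move → L
n=1: no move → L
n=2: reaches L-position 1 → W
n=3: reaches L-position 1 → W
n=4: only reaches 2(W), 3(W), all W → L
n=5: reaches L-position 4 → W
n=6: reaches L-position 4 → W
n=7: only reaches 6(W), which is W → L
n=8: reaches L-position 4 → W
n=9: only reaches 3(W), 6(W), 8(W), all W → L
n=10: reaches L-position 9 → W
n=11: only reaches 10(W), which is W → L
n=12: reaches L-position 4 → W
n=13: only reaches 12(W), which is W → L
n=14: reaches L-position 7 → W
n=15: only reaches 5(W), 10(W), 12(W), 14(W), all W → L
n=16: reaches L-position 15 → W
n=17: only reaches 16(W), which is W → L
n=18: reaches L-position 9 → W
n=19: only reaches 18(W), which is W → L
n=20: reaches L-position 15 → W
n=21: reaches L-position 7 → W
n=22: reaches L-position 11 → W
n=23: only reaches 22(W), which is W → L
n=24: reaches L-position 23 → W
n=25: only reaches 20(W), 24(W), all W → L
n=26: reaches L-position 13 → W
n=27: reaches L-position 9 → W
n=28: only reaches 14(W), 21(W), 24(W), 26(W), 27(W), all W → L
n=29: reaches L-position 28 → W
n=30: reaches L-position 15 → W
L entries with 1 ≤ n ≤ 30 (n=0 is outside the asked range and is not counted): n = 1, 4, 7, 9, 11, 13, 15, 17, 19, 23, 25, 28; that makes 12.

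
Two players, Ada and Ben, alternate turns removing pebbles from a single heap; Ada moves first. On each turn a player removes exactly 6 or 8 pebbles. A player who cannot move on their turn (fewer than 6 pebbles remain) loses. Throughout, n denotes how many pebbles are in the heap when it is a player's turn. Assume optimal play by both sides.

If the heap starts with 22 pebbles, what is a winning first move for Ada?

Use the standard recursion: the mover loses at a terminal position; elsewhere, the mover wins exactly when some move hands the opponent an L position.
n=0: no move → L
n=1: no move → L
n=2: no move → L
n=3: no move → L
n=4: no move → L
n=5: no move → L
n=6: W (go to 0, an L position)
n=7: W (go to 1, an L position)
n=8: W (go to 2, an L position)
n=9: W (go to 3, an L position)
n=10: W (go to 4, an L position)
n=11: W (go to 5, an L position)
n=12: W (go to 4, an L position)
n=13: W (go to 5, an L position)
n=14: L (options 8(W), 6(W) are all W)
n=15: L (options 9(W), 7(W) are all W)
n=16: L (options 10(W), 8(W) are all W)
n=17: L (options 11(W), 9(W) are all W)
n=18: L (options 12(W), 10(W) are all W)
n=19: L (options 13(W), 11(W) are all W)
n=20: W (go to 14, an L position)
n=21: W (go to 15, an L position)
n=22: W (go to 16, an L position)
From 22, the L positions reachable in one move are: 16, 14. Any move reaching one of these is winning.

Remove 6, leaving 16.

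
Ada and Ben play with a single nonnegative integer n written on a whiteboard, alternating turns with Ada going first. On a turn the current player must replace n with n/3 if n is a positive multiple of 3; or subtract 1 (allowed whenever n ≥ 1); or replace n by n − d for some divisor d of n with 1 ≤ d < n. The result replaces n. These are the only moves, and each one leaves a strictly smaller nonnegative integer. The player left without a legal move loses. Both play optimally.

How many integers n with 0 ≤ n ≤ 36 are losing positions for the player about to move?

Classify positions by backward induction: terminal positions (no move available) are L. From any other position, the mover wins iff some move reaches an L.
n=0: no move → L
n=1: →0(L), so W
n=2: →1(W) only, which is W, so L
n=3: →2(L), so W
n=4: →2(L), so W
n=5: →4(W) only, which is W, so L
n=6: →2(L), so W
n=7: →6(W) only, which is W, so L
n=8: →7(L), so W
n=9: →3(W), 6(W), 8(W) — all W, so L
n=10: →5(L), so W
n=11: →10(W) only, which is W, so L
n=12: →9(L), so W
n=13: →12(W) only, which is W, so L
n=14: →7(L), so W
n=15: →5(L), so W
n=16: →8(W), 12(W), 14(W), 15(W) — all W, so L
n=17: →16(L), so W
n=18: →9(L), so W
n=19: →18(W) only, which is W, so L
n=20: →16(L), so W
n=21: →7(L), so W
n=22: →11(L), so W
n=23: →22(W) only, which is W, so L
n=24: →16(L), so W
n=25: →20(W), 24(W) — all W, so L
n=26: →13(L), so W
n=27: →9(L), so W
n=28: →14(W), 21(W), 24(W), 26(W), 27(W) — all W, so L
n=29: →28(L), so W
n=30: →25(L), so W
n=31: →30(W) only, which is W, so L
n=32: →16(L), so W
n=33: →11(L), so W
n=34: →17(W), 32(W), 33(W) — all W, so L
n=35: →28(L), so W
n=36: →34(L), so W
L entries with 0 ≤ n ≤ 36: n = 0, 2, 5, 7, 9, 11, 13, 16, 19, 23, 25, 28, 31, 34; that makes 14.

14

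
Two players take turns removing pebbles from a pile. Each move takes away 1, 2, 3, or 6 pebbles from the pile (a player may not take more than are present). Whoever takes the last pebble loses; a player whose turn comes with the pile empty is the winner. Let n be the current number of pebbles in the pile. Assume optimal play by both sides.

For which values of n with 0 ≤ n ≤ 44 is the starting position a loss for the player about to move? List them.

1, 5, 9, 13, 17, 21, 25, 29, 33, 37, 41

Compute win/loss labels from the base case upward. A position with no move is W. Any other position is W if it can reach an L in one move, else L.
n=0: no move; the opponent has just taken the last pebble and therefore loses → W
n=1: the only move is to 0(W), a W ⇒ L
n=2: can move to 1, which is L ⇒ W
n=3: can move to 1, which is L ⇒ W
n=4: can move to 1, which is L ⇒ W
n=5: moves to 4(W), 3(W), 2(W); every one is W ⇒ L
n=6: can move to 5, which is L ⇒ W
n=7: can move to 5, which is L ⇒ W
n=8: can move to 5, which is L ⇒ W
n=9: moves to 8(W), 7(W), 6(W), 3(W); every one is W ⇒ L
n=10: can move to 9, which is L ⇒ W
n=11: can move to 9, which is L ⇒ W
n=12: can move to 9, which is L ⇒ W
n=13: moves to 12(W), 11(W), 10(W), 7(W); every one is W ⇒ L
n=14: can move to 13, which is L ⇒ W
n=15: can move to 13, which is L ⇒ W
n=16: can move to 13, which is L ⇒ W
n=17: moves to 16(W), 15(W), 14(W), 11(W); every one is W ⇒ L
n=18: can move to 17, which is L ⇒ W
n=19: can move to 17, which is L ⇒ W
n=20: can move to 17, which is L ⇒ W
n=21: moves to 20(W), 19(W), 18(W), 15(W); every one is W ⇒ L
n=22: can move to 21, which is L ⇒ W
n=23: can move to 21, which is L ⇒ W
n=24: can move to 21, which is L ⇒ W
n=25: moves to 24(W), 23(W), 22(W), 19(W); every one is W ⇒ L
n=26: can move to 25, which is L ⇒ W
n=27: can move to 25, which is L ⇒ W
n=28: can move to 25, which is L ⇒ W
n=29: moves to 28(W), 27(W), 26(W), 23(W); every one is W ⇒ L
n=30: can move to 29, which is L ⇒ W
n=31: can move to 29, which is L ⇒ W
n=32: can move to 29, which is L ⇒ W
n=33: moves to 32(W), 31(W), 30(W), 27(W); every one is W ⇒ L
n=34: can move to 33, which is L ⇒ W
n=35: can move to 33, which is L ⇒ W
n=36: can move to 33, which is L ⇒ W
n=37: moves to 36(W), 35(W), 34(W), 31(W); every one is W ⇒ L
n=38: can move to 37, which is L ⇒ W
n=39: can move to 37, which is L ⇒ W
n=40: can move to 37, which is L ⇒ W
n=41: moves to 40(W), 39(W), 38(W), 35(W); every one is W ⇒ L
n=42: can move to 41, which is L ⇒ W
n=43: can move to 41, which is L ⇒ W
n=44: can move to 41, which is L ⇒ W
Reading off the rows marked L gives the requested list; there are 11 such values of n.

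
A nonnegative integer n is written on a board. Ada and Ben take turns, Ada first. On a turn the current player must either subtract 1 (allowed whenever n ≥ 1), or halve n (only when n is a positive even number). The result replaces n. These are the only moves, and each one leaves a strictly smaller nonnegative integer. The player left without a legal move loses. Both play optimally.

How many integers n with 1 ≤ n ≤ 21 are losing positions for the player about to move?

Build the W/L table. Terminal = L. A non-terminal position is W if it has a move to some L; otherwise it is L.
n=0: no move → L
n=1: W (go to 0, an L position)
n=2: L (sole option 1(W) is W)
n=3: W (go to 2, an L position)
n=4: W (go to 2, an L position)
n=5: L (sole option 4(W) is W)
n=6: W (go to 5, an L position)
n=7: L (sole option 6(W) is W)
n=8: W (go to 7, an L position)
n=9: L (sole option 8(W) is W)
n=10: W (go to 5, an L position)
n=11: L (sole option 10(W) is W)
n=12: W (go to 11, an L position)
n=13: L (sole option 12(W) is W)
n=14: W (go to 7, an L position)
n=15: L (sole option 14(W) is W)
n=16: W (go to 15, an L position)
n=17: L (sole option 16(W) is W)
n=18: W (go to 9, an L position)
n=19: L (sole option 18(W) is W)
n=20: W (go to 19, an L position)
n=21: L (sole option 20(W) is W)
L entries with 1 ≤ n ≤ 21 (n=0 is outside the asked range and is not counted): n = 2, 5, 7, 9, 11, 13, 15, 17, 19, 21; that makes 10.

10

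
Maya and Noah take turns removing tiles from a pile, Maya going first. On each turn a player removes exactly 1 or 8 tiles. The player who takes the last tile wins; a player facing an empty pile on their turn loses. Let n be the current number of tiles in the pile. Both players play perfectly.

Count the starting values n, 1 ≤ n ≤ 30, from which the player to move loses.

13

Build the W/L table. Terminal = L. A non-terminal position is W if it has a move to some L; otherwise it is L.
n=0: no move → L
n=1: W (go to 0, an L position)
n=2: L (sole option 1(W) is W)
n=3: W (go to 2, an L position)
n=4: L (sole option 3(W) is W)
n=5: W (go to 4, an L position)
n=6: L (sole option 5(W) is W)
n=7: W (go to 6, an L position)
n=8: W (go to 0, an L position)
n=9: L (options 8(W), 1(W) are all W)
n=10: W (go to 9, an L position)
n=11: L (options 10(W), 3(W) are all W)
n=12: W (go to 11, an L position)
n=13: L (options 12(W), 5(W) are all W)
n=14: W (go to 13, an L position)
n=15: L (options 14(W), 7(W) are all W)
n=16: W (go to 15, an L position)
n=17: W (go to 9, an L position)
n=18: L (options 17(W), 10(W) are all W)
n=19: W (go to 18, an L position)
n=20: L (options 19(W), 12(W) are all W)
n=21: W (go to 20, an L position)
n=22: L (options 21(W), 14(W) are all W)
n=23: W (go to 22, an L position)
n=24: L (options 23(W), 16(W) are all W)
n=25: W (go to 24, an L position)
n=26: W (go to 18, an L position)
n=27: L (options 26(W), 19(W) are all W)
n=28: W (go to 27, an L position)
n=29: L (options 28(W), 21(W) are all W)
n=30: W (go to 29, an L position)
L entries with 1 ≤ n ≤ 30 (n=0 is outside the asked range and is not counted): n = 2, 4, 6, 9, 11, 13, 15, 18, 20, 22, 24, 27, 29; that makes 13.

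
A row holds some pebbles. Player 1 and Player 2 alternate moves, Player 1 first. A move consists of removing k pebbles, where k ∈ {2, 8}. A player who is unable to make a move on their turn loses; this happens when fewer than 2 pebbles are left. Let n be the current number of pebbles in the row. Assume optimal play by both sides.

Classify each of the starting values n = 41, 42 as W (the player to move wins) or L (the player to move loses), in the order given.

Label each position W (a win for the player to move) or L (a loss). A position with no legal move is L; any other position is W exactly when some move reaches an L, and L when every move reaches a W.
n=0: no move → L
n=1: no move → L
n=2: →0(L), so W
n=3: →1(L), so W
n=4: →2(W) only, which is W, so L
n=5: →3(W) only, which is W, so L
n=6: →4(L), so W
n=7: →5(L), so W
n=8: →0(L), so W
n=9: →1(L), so W
n=10: →8(W), 2(W) — all W, so L
n=11: →9(W), 3(W) — all W, so L
n=12: →10(L), so W
n=13: →11(L), so W
n=14: →12(W), 6(W) — all W, so L
n=15: →13(W), 7(W) — all W, so L
n=16: →14(L), so W
n=17: →15(L), so W
n=18: →10(L), so W
n=19: →11(L), so W
n=20: →18(W), 12(W) — all W, so L
n=21: →19(W), 13(W) — all W, so L
n=22: →20(L), so W
n=23: →21(L), so W
n=24: →22(W), 16(W) — all W, so L
n=25: →23(W), 17(W) — all W, so L
n=26: →24(L), so W
n=27: →25(L), so W
n=28: →20(L), so W
n=29: →21(L), so W
n=30: →28(W), 22(W) — all W, so L
n=31: →29(W), 23(W) — all W, so L
n=32: →30(L), so W
n=33: →31(L), so W
n=34: →32(W), 26(W) — all W, so L
n=35: →33(W), 27(W) — all W, so L
n=36: →34(L), so W
n=37: →35(L), so W
n=38: →30(L), so W
n=39: →31(L), so W
n=40: →38(W), 32(W) — all W, so L
n=41: →39(W), 33(W) — all W, so L
n=42: →40(L), so W

41: L, 42: W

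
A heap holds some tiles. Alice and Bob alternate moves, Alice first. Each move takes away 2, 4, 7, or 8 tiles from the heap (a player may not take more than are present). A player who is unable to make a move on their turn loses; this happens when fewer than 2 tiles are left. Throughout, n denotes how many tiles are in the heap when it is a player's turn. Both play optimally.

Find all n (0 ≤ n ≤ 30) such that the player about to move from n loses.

Positions with no move are L. A position that does have a move is losing for the player to move precisely when every available move leads to a winning position for the opponent. Fill in the labels:
n=0: no move → L
n=1: no move → L
n=2: W (go to 0, an L position)
n=3: W (go to 1, an L position)
n=4: W (go to 0, an L position)
n=5: W (go to 1, an L position)
n=6: L (options 4(W), 2(W) are all W)
n=7: W (go to 0, an L position)
n=8: W (go to 6, an L position)
n=9: W (go to 1, an L position)
n=10: W (go to 6, an L position)
n=11: L (options 9(W), 7(W), 4(W), 3(W) are all W)
n=12: L (options 10(W), 8(W), 5(W), 4(W) are all W)
n=13: W (go to 11, an L position)
n=14: W (go to 12, an L position)
n=15: W (go to 11, an L position)
n=16: W (go to 12, an L position)
n=17: L (options 15(W), 13(W), 10(W), 9(W) are all W)
n=18: W (go to 11, an L position)
n=19: W (go to 17, an L position)
n=20: W (go to 12, an L position)
n=21: W (go to 17, an L position)
n=22: L (options 20(W), 18(W), 15(W), 14(W) are all W)
n=23: L (options 21(W), 19(W), 16(W), 15(W) are all W)
n=24: W (go to 22, an L position)
n=25: W (go to 23, an L position)
n=26: W (go to 22, an L position)
n=27: W (go to 23, an L position)
n=28: L (options 26(W), 24(W), 21(W), 20(W) are all W)
n=29: W (go to 22, an L position)
n=30: W (go to 28, an L position)
The losing starting values of n are exactly the entries labelled L in this table (9 of them).

0, 1, 6, 11, 12, 17, 22, 23, 28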